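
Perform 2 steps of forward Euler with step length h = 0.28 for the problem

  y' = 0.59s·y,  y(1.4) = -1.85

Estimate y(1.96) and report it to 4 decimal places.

-2.9101

Euler: y_{n+1} = y_n + h·f(s_n, y_n).
s=1.400000, y=-1.850000: f=-1.528100 → y ← -1.850000 + 0.28·(-1.528100) = -2.277868
s=1.680000, y=-2.277868: f=-2.257823 → y ← -2.277868 + 0.28·(-2.257823) = -2.910058
y(1.96) ≈ -2.9101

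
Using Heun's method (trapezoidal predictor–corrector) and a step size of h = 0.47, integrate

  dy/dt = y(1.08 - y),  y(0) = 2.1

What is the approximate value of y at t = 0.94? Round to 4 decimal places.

1.3644

Heun: k1 = f(t_n, y_n); k2 = f(t_n + h, y_n + h·k1); y_{n+1} = y_n + (h/2)·(k1 + k2).
t=0.000000, y=2.100000:
  k1 = f(0.000000, 2.100000) = -2.142000
  k2 = f(0.470000, 1.093260) = -0.014497
  y ← 2.100000 + (0.47/2)·(-2.142000 + (-0.014497)) = 1.593223
t=0.470000, y=1.593223:
  k1 = f(0.470000, 1.593223) = -0.817679
  k2 = f(0.940000, 1.208914) = -0.155846
  y ← 1.593223 + (0.47/2)·(-0.817679 + (-0.155846)) = 1.364445
y(0.94) ≈ 1.3644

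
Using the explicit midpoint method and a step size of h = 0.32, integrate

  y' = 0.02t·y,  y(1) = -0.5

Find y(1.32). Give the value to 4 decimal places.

Midpoint: k1 = f(t_n, y_n); k2 = f(t_n + h/2, y_n + (h/2)·k1); y_{n+1} = y_n + h·k2.
t=1.000000, y=-0.500000:
  k1 = f(1.000000, -0.500000) = -0.010000
  k2 = f(1.160000, -0.501600) = -0.011637
  y ← -0.500000 + 0.32·(-0.011637) = -0.503724
y(1.32) ≈ -0.5037

-0.5037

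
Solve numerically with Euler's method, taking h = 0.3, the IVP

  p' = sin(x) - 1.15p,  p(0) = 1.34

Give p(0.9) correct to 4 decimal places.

0.6040

Euler: p_{n+1} = p_n + h·f(x_n, p_n).
x=0.000000, p=1.340000: f=-1.541000 → p ← 1.340000 + 0.3·(-1.541000) = 0.877700
x=0.300000, p=0.877700: f=-0.713835 → p ← 0.877700 + 0.3·(-0.713835) = 0.663550
x=0.600000, p=0.663550: f=-0.198440 → p ← 0.663550 + 0.3·(-0.198440) = 0.604018
p(0.9) ≈ 0.6040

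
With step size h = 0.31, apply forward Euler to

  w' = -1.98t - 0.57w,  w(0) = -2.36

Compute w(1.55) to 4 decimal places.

-2.4879

Euler: w_{n+1} = w_n + h·f(t_n, w_n).
t=0.000000, w=-2.360000: f=1.345200 → w ← -2.360000 + 0.31·1.345200 = -1.942988
t=0.310000, w=-1.942988: f=0.493703 → w ← -1.942988 + 0.31·0.493703 = -1.789940
t=0.620000, w=-1.789940: f=-0.207334 → w ← -1.789940 + 0.31·(-0.207334) = -1.854214
t=0.930000, w=-1.854214: f=-0.784498 → w ← -1.854214 + 0.31·(-0.784498) = -2.097408
t=1.240000, w=-2.097408: f=-1.259677 → w ← -2.097408 + 0.31·(-1.259677) = -2.487908
w(1.55) ≈ -2.4879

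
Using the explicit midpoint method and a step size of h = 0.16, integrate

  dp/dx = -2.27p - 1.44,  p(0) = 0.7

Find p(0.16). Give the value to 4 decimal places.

0.3034

Midpoint: k1 = f(x_n, p_n); k2 = f(x_n + h/2, p_n + (h/2)·k1); p_{n+1} = p_n + h·k2.
x=0.000000, p=0.700000:
  k1 = f(0.000000, 0.700000) = -3.029000
  k2 = f(0.080000, 0.457680) = -2.478934
  p ← 0.700000 + 0.16·(-2.478934) = 0.303371
p(0.16) ≈ 0.3034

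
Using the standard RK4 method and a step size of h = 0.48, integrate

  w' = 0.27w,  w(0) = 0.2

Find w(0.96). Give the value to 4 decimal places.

RK4: k1 = f(t_n, w_n); k2 = f(t_n + h/2, w_n + (h/2)·k1); k3 = f(t_n + h/2, w_n + (h/2)·k2); k4 = f(t_n + h, w_n + h·k3); w_{n+1} = w_n + (h/6)·(k1 + 2k2 + 2k3 + k4).
t=0.000000, w=0.200000:
  k1 = f(0.000000, 0.200000) = 0.054000
  k2 = f(0.240000, 0.212960) = 0.057499
  k3 = f(0.240000, 0.213800) = 0.057726
  k4 = f(0.480000, 0.227708) = 0.061481
  w ← 0.200000 + (0.48/6)·(k1 + 2k2 + 2k3 + k4) = 0.227675
t=0.480000, w=0.227675:
  k1 = f(0.480000, 0.227675) = 0.061472
  k2 = f(0.720000, 0.242428) = 0.065456
  k3 = f(0.720000, 0.243384) = 0.065714
  k4 = f(0.960000, 0.259217) = 0.069989
  w ← 0.227675 + (0.48/6)·(k1 + 2k2 + 2k3 + k4) = 0.259178
w(0.96) ≈ 0.2592

0.2592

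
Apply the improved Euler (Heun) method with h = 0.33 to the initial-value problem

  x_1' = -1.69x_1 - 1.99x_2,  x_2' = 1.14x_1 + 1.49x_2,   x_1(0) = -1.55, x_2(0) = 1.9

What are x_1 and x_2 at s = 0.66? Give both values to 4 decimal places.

Heun on (x_1,x_2): k1 = f(s_n, state_n); k2 = f(s_n + h, state_n + h·k1); state_{n+1} = state_n + (h/2)·(k1 + k2).
0.000000: (-1.550000, 1.900000)
  k1 = (-1.161500, 1.064000)
  predictor → (-1.933295, 2.251120)
  k2 = (-1.212460, 1.150212)
  → (-1.941703, 2.265345)
0.330000: (-1.941703, 2.265345)
  k1 = (-1.226558, 1.161822)
  predictor → (-2.346468, 2.648746)
  k2 = (-1.305475, 1.271659)
  → (-2.359489, 2.666869)
(x_1(0.66), x_2(0.66)) ≈ (-2.3595, 2.6669)

-2.3595, 2.6669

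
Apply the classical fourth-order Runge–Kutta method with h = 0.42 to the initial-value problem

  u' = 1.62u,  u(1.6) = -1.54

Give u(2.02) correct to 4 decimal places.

-3.0389

RK4: k1 = f(t_n, u_n); k2 = f(t_n + h/2, u_n + (h/2)·k1); k3 = f(t_n + h/2, u_n + (h/2)·k2); k4 = f(t_n + h, u_n + h·k3); u_{n+1} = u_n + (h/6)·(k1 + 2k2 + 2k3 + k4).
t=1.600000, u=-1.540000:
  k1 = f(1.600000, -1.540000) = -2.494800
  k2 = f(1.810000, -2.063908) = -3.343531
  k3 = f(1.810000, -2.242142) = -3.632269
  k4 = f(2.020000, -3.065553) = -4.966196
  u ← -1.540000 + (0.42/6)·(k1 + 2k2 + 2k3 + k4) = -3.038882
u(2.02) ≈ -3.0389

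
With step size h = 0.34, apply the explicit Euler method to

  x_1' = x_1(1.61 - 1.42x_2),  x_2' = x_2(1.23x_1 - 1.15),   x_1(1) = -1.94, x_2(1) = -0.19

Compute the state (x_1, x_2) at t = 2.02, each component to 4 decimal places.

-7.5879, 0.0395

Euler on (x_1,x_2): x_1_{n+1} = x_1_n + h·x_1', x_2_{n+1} = x_2_n + h·x_2'.
1.000000: (-1.940000, -0.190000); f=(-3.646812, 0.671878) → (-3.179916, 0.038439)
1.340000: (-3.179916, 0.038439); f=(-4.946096, -0.194549) → (-4.861589, -0.027708)
1.680000: (-4.861589, -0.027708); f=(-8.018439, 0.197552) → (-7.587858, 0.039460)
(x_1(2.02), x_2(2.02)) ≈ (-7.5879, 0.0395)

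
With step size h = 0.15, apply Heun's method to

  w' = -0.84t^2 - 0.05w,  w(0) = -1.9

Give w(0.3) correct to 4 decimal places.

Heun: k1 = f(t_n, w_n); k2 = f(t_n + h, w_n + h·k1); w_{n+1} = w_n + (h/2)·(k1 + k2).
t=0.000000, w=-1.900000:
  k1 = f(0.000000, -1.900000) = 0.095000
  k2 = f(0.150000, -1.885750) = 0.075387
  w ← -1.900000 + (0.15/2)·(0.095000 + 0.075387) = -1.887221
t=0.150000, w=-1.887221:
  k1 = f(0.150000, -1.887221) = 0.075461
  k2 = f(0.300000, -1.875902) = 0.018195
  w ← -1.887221 + (0.15/2)·(0.075461 + 0.018195) = -1.880197
w(0.3) ≈ -1.8802

-1.8802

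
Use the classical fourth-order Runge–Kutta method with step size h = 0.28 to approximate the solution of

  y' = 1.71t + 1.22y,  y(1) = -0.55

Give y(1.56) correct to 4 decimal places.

0.6258

RK4: k1 = f(t_n, y_n); k2 = f(t_n + h/2, y_n + (h/2)·k1); k3 = f(t_n + h/2, y_n + (h/2)·k2); k4 = f(t_n + h, y_n + h·k3); y_{n+1} = y_n + (h/6)·(k1 + 2k2 + 2k3 + k4).
t=1.000000, y=-0.550000:
  k1 = f(1.000000, -0.550000) = 1.039000
  k2 = f(1.140000, -0.404540) = 1.455861
  k3 = f(1.140000, -0.346179) = 1.527061
  k4 = f(1.280000, -0.122423) = 2.039444
  y ← -0.550000 + (0.28/6)·(k1 + 2k2 + 2k3 + k4) = -0.127933
t=1.280000, y=-0.127933:
  k1 = f(1.280000, -0.127933) = 2.032722
  k2 = f(1.420000, 0.156648) = 2.619310
  k3 = f(1.420000, 0.238770) = 2.719500
  k4 = f(1.560000, 0.633527) = 3.440503
  y ← -0.127933 + (0.28/6)·(k1 + 2k2 + 2k3 + k4) = 0.625773
y(1.56) ≈ 0.6258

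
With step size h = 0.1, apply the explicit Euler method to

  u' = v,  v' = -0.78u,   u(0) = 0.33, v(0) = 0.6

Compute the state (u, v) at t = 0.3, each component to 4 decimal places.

0.5018, 0.5089

Euler on (u,v): u_{n+1} = u_n + h·u', v_{n+1} = v_n + h·v'.
0.000000: (0.330000, 0.600000); f=(0.600000, -0.257400) → (0.390000, 0.574260)
0.100000: (0.390000, 0.574260); f=(0.574260, -0.304200) → (0.447426, 0.543840)
0.200000: (0.447426, 0.543840); f=(0.543840, -0.348992) → (0.501810, 0.508941)
(u(0.3), v(0.3)) ≈ (0.5018, 0.5089)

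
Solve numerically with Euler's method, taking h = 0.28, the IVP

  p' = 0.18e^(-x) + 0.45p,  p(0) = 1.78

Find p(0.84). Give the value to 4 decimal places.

Euler: p_{n+1} = p_n + h·f(x_n, p_n).
x=0.000000, p=1.780000: f=0.981000 → p ← 1.780000 + 0.28·0.981000 = 2.054680
x=0.280000, p=2.054680: f=1.060647 → p ← 2.054680 + 0.28·1.060647 = 2.351661
x=0.560000, p=2.351661: f=1.161065 → p ← 2.351661 + 0.28·1.161065 = 2.676759
p(0.84) ≈ 2.6768

2.6768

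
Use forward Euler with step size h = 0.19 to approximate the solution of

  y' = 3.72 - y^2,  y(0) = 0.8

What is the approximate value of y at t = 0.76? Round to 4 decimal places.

Euler: y_{n+1} = y_n + h·f(t_n, y_n).
t=0.000000, y=0.800000: f=3.080000 → y ← 0.800000 + 0.19·3.080000 = 1.385200
t=0.190000, y=1.385200: f=1.801221 → y ← 1.385200 + 0.19·1.801221 = 1.727432
t=0.380000, y=1.727432: f=0.735979 → y ← 1.727432 + 0.19·0.735979 = 1.867268
t=0.570000, y=1.867268: f=0.233310 → y ← 1.867268 + 0.19·0.233310 = 1.911597
y(0.76) ≈ 1.9116

1.9116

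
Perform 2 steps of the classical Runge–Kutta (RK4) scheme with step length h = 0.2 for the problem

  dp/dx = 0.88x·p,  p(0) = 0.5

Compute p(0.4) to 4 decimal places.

RK4: k1 = f(x_n, p_n); k2 = f(x_n + h/2, p_n + (h/2)·k1); k3 = f(x_n + h/2, p_n + (h/2)·k2); k4 = f(x_n + h, p_n + h·k3); p_{n+1} = p_n + (h/6)·(k1 + 2k2 + 2k3 + k4).
x=0.000000, p=0.500000:
  k1 = f(0.000000, 0.500000) = 0.000000
  k2 = f(0.100000, 0.500000) = 0.044000
  k3 = f(0.100000, 0.504400) = 0.044387
  k4 = f(0.200000, 0.508877) = 0.089562
  p ← 0.500000 + (0.2/6)·(k1 + 2k2 + 2k3 + k4) = 0.508878
x=0.200000, p=0.508878:
  k1 = f(0.200000, 0.508878) = 0.089563
  k2 = f(0.300000, 0.517834) = 0.136708
  k3 = f(0.300000, 0.522549) = 0.137953
  k4 = f(0.400000, 0.536468) = 0.188837
  p ← 0.508878 + (0.2/6)·(k1 + 2k2 + 2k3 + k4) = 0.536469
p(0.4) ≈ 0.5365

0.5365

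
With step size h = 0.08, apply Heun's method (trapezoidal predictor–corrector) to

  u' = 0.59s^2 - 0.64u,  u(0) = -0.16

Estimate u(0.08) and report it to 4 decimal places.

Heun: k1 = f(s_n, u_n); k2 = f(s_n + h, u_n + h·k1); u_{n+1} = u_n + (h/2)·(k1 + k2).
s=0.000000, u=-0.160000:
  k1 = f(0.000000, -0.160000) = 0.102400
  k2 = f(0.080000, -0.151808) = 0.100933
  u ← -0.160000 + (0.08/2)·(0.102400 + 0.100933) = -0.151867
u(0.08) ≈ -0.1519

-0.1519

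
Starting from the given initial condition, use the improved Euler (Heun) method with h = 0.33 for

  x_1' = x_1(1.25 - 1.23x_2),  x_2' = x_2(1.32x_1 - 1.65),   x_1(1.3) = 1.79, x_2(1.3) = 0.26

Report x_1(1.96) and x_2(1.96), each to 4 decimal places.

2.9970, 0.6709

Heun on (x_1,x_2): k1 = f(x_n, state_n); k2 = f(x_n + h, state_n + h·k1); state_{n+1} = state_n + (h/2)·(k1 + k2).
1.300000: (1.790000, 0.260000)
  k1 = (1.665058, 0.185328)
  predictor → (2.339469, 0.321158)
  k2 = (2.000188, 0.461857)
  → (2.394766, 0.366786)
1.630000: (2.394766, 0.366786)
  k1 = (1.913067, 0.554246)
  predictor → (3.026078, 0.549687)
  k2 = (1.736621, 1.288698)
  → (2.996964, 0.670871)
(x_1(1.96), x_2(1.96)) ≈ (2.9970, 0.6709)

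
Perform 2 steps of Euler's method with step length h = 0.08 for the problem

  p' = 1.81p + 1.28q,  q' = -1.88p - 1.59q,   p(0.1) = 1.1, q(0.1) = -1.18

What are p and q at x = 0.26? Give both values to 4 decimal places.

Euler on (p,q): p_{n+1} = p_n + h·p', q_{n+1} = q_n + h·q'.
0.100000: (1.100000, -1.180000); f=(0.480600, -0.191800) → (1.138448, -1.195344)
0.180000: (1.138448, -1.195344); f=(0.530551, -0.239685) → (1.180892, -1.214519)
(p(0.26), q(0.26)) ≈ (1.1809, -1.2145)

1.1809, -1.2145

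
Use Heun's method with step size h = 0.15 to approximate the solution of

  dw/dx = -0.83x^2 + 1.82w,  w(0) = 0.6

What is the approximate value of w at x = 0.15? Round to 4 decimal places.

Heun: k1 = f(x_n, w_n); k2 = f(x_n + h, w_n + h·k1); w_{n+1} = w_n + (h/2)·(k1 + k2).
x=0.000000, w=0.600000:
  k1 = f(0.000000, 0.600000) = 1.092000
  k2 = f(0.150000, 0.763800) = 1.371441
  w ← 0.600000 + (0.15/2)·(1.092000 + 1.371441) = 0.784758
w(0.15) ≈ 0.7848

0.7848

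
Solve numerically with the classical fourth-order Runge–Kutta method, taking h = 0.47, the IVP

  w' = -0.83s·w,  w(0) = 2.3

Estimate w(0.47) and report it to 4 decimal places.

RK4: k1 = f(s_n, w_n); k2 = f(s_n + h/2, w_n + (h/2)·k1); k3 = f(s_n + h/2, w_n + (h/2)·k2); k4 = f(s_n + h, w_n + h·k3); w_{n+1} = w_n + (h/6)·(k1 + 2k2 + 2k3 + k4).
s=0.000000, w=2.300000:
  k1 = f(0.000000, 2.300000) = 0.000000
  k2 = f(0.235000, 2.300000) = -0.448615
  k3 = f(0.235000, 2.194575) = -0.428052
  k4 = f(0.470000, 2.098816) = -0.818748
  w ← 2.300000 + (0.47/6)·(k1 + 2k2 + 2k3 + k4) = 2.098520
w(0.47) ≈ 2.0985

2.0985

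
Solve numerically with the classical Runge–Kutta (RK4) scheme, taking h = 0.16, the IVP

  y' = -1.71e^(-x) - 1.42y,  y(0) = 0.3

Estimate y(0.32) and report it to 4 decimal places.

-0.1813

RK4: k1 = f(x_n, y_n); k2 = f(x_n + h/2, y_n + (h/2)·k1); k3 = f(x_n + h/2, y_n + (h/2)·k2); k4 = f(x_n + h, y_n + h·k3); y_{n+1} = y_n + (h/6)·(k1 + 2k2 + 2k3 + k4).
x=0.000000, y=0.300000:
  k1 = f(0.000000, 0.300000) = -2.136000
  k2 = f(0.080000, 0.129120) = -1.761879
  k3 = f(0.080000, 0.159050) = -1.804379
  k4 = f(0.160000, 0.011299) = -1.473211
  y ← 0.300000 + (0.16/6)·(k1 + 2k2 + 2k3 + k4) = 0.013554
x=0.160000, y=0.013554:
  k1 = f(0.160000, 0.013554) = -1.476412
  k2 = f(0.240000, -0.104559) = -1.196660
  k3 = f(0.240000, -0.082179) = -1.228440
  k4 = f(0.320000, -0.182996) = -0.981860
  y ← 0.013554 + (0.16/6)·(k1 + 2k2 + 2k3 + k4) = -0.181339
y(0.32) ≈ -0.1813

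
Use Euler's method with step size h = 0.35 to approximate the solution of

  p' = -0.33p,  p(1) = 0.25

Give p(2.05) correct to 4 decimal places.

Euler: p_{n+1} = p_n + h·f(x_n, p_n).
x=1.000000, p=0.250000: f=-0.082500 → p ← 0.250000 + 0.35·(-0.082500) = 0.221125
x=1.350000, p=0.221125: f=-0.072971 → p ← 0.221125 + 0.35·(-0.072971) = 0.195585
x=1.700000, p=0.195585: f=-0.064543 → p ← 0.195585 + 0.35·(-0.064543) = 0.172995
p(2.05) ≈ 0.1730

0.1730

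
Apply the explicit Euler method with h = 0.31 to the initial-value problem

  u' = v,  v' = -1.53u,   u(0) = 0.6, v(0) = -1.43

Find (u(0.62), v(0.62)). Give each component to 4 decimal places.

Euler on (u,v): u_{n+1} = u_n + h·u', v_{n+1} = v_n + h·v'.
0.000000: (0.600000, -1.430000); f=(-1.430000, -0.918000) → (0.156700, -1.714580)
0.310000: (0.156700, -1.714580); f=(-1.714580, -0.239751) → (-0.374820, -1.788903)
(u(0.62), v(0.62)) ≈ (-0.3748, -1.7889)

-0.3748, -1.7889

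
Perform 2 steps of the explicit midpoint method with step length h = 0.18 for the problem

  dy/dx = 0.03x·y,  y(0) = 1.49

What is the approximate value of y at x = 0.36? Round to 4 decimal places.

Midpoint: k1 = f(x_n, y_n); k2 = f(x_n + h/2, y_n + (h/2)·k1); y_{n+1} = y_n + h·k2.
x=0.000000, y=1.490000:
  k1 = f(0.000000, 1.490000) = 0.000000
  k2 = f(0.090000, 1.490000) = 0.004023
  y ← 1.490000 + 0.18·0.004023 = 1.490724
x=0.180000, y=1.490724:
  k1 = f(0.180000, 1.490724) = 0.008050
  k2 = f(0.270000, 1.491449) = 0.012081
  y ← 1.490724 + 0.18·0.012081 = 1.492899
y(0.36) ≈ 1.4929

1.4929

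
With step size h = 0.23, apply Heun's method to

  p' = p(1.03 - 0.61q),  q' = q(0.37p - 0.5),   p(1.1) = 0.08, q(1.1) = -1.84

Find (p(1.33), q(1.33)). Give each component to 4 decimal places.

0.1277, -1.6545

Heun on (p,q): k1 = f(t_n, state_n); k2 = f(t_n + h, state_n + h·k1); state_{n+1} = state_n + (h/2)·(k1 + k2).
1.100000: (0.080000, -1.840000)
  k1 = (0.172192, 0.865536)
  predictor → (0.119604, -1.640927)
  k2 = (0.242912, 0.747847)
  → (0.127737, -1.654461)
(p(1.33), q(1.33)) ≈ (0.1277, -1.6545)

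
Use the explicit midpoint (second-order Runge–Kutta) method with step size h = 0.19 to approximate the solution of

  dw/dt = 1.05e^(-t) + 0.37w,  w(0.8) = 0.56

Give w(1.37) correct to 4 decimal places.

Midpoint: k1 = f(t_n, w_n); k2 = f(t_n + h/2, w_n + (h/2)·k1); w_{n+1} = w_n + h·k2.
t=0.800000, w=0.560000:
  k1 = f(0.800000, 0.560000) = 0.678995
  k2 = f(0.895000, 0.624505) = 0.660105
  w ← 0.560000 + 0.19·0.660105 = 0.685420
t=0.990000, w=0.685420:
  k1 = f(0.990000, 0.685420) = 0.643761
  k2 = f(1.085000, 0.746577) = 0.631030
  w ← 0.685420 + 0.19·0.631030 = 0.805316
t=1.180000, w=0.805316:
  k1 = f(1.180000, 0.805316) = 0.620609
  k2 = f(1.275000, 0.864274) = 0.613184
  w ← 0.805316 + 0.19·0.613184 = 0.921821
w(1.37) ≈ 0.9218

0.9218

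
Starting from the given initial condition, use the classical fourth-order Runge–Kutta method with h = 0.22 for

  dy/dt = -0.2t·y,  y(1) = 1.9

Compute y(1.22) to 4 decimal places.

RK4: k1 = f(t_n, y_n); k2 = f(t_n + h/2, y_n + (h/2)·k1); k3 = f(t_n + h/2, y_n + (h/2)·k2); k4 = f(t_n + h, y_n + h·k3); y_{n+1} = y_n + (h/6)·(k1 + 2k2 + 2k3 + k4).
t=1.000000, y=1.900000:
  k1 = f(1.000000, 1.900000) = -0.380000
  k2 = f(1.110000, 1.858200) = -0.412520
  k3 = f(1.110000, 1.854623) = -0.411726
  k4 = f(1.220000, 1.809420) = -0.441499
  y ← 1.900000 + (0.22/6)·(k1 + 2k2 + 2k3 + k4) = 1.809434
y(1.22) ≈ 1.8094

1.8094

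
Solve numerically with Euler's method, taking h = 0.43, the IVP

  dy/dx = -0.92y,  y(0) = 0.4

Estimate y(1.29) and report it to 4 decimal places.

Euler: y_{n+1} = y_n + h·f(x_n, y_n).
x=0.000000, y=0.400000: f=-0.368000 → y ← 0.400000 + 0.43·(-0.368000) = 0.241760
x=0.430000, y=0.241760: f=-0.222419 → y ← 0.241760 + 0.43·(-0.222419) = 0.146120
x=0.860000, y=0.146120: f=-0.134430 → y ← 0.146120 + 0.43·(-0.134430) = 0.088315
y(1.29) ≈ 0.0883

0.0883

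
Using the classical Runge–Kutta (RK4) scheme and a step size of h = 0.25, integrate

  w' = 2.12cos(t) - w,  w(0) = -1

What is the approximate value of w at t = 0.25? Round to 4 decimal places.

-0.3151

RK4: k1 = f(t_n, w_n); k2 = f(t_n + h/2, w_n + (h/2)·k1); k3 = f(t_n + h/2, w_n + (h/2)·k2); k4 = f(t_n + h, w_n + h·k3); w_{n+1} = w_n + (h/6)·(k1 + 2k2 + 2k3 + k4).
t=0.000000, w=-1.000000:
  k1 = f(0.000000, -1.000000) = 3.120000
  k2 = f(0.125000, -0.610000) = 2.713459
  k3 = f(0.125000, -0.660818) = 2.764277
  k4 = f(0.250000, -0.308931) = 2.363025
  w ← -1.000000 + (0.25/6)·(k1 + 2k2 + 2k3 + k4) = -0.315063
w(0.25) ≈ -0.3151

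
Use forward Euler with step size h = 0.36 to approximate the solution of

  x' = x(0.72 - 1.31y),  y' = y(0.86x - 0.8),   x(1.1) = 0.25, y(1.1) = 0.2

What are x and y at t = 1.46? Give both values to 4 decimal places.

0.2912, 0.1579

Euler on (x,y): x_{n+1} = x_n + h·x', y_{n+1} = y_n + h·y'.
1.100000: (0.250000, 0.200000); f=(0.114500, -0.117000) → (0.291220, 0.157880)
(x(1.46), y(1.46)) ≈ (0.2912, 0.1579)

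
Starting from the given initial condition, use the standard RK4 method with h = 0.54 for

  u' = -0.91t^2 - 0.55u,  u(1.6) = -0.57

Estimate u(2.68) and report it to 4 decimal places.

-3.9502

RK4: k1 = f(t_n, u_n); k2 = f(t_n + h/2, u_n + (h/2)·k1); k3 = f(t_n + h/2, u_n + (h/2)·k2); k4 = f(t_n + h, u_n + h·k3); u_{n+1} = u_n + (h/6)·(k1 + 2k2 + 2k3 + k4).
t=1.600000, u=-0.570000:
  k1 = f(1.600000, -0.570000) = -2.016100
  k2 = f(1.870000, -1.114347) = -2.569288
  k3 = f(1.870000, -1.263708) = -2.487140
  k4 = f(2.140000, -1.913055) = -3.115256
  u ← -0.570000 + (0.54/6)·(k1 + 2k2 + 2k3 + k4) = -1.941979
t=2.140000, u=-1.941979:
  k1 = f(2.140000, -1.941979) = -3.099348
  k2 = f(2.410000, -2.778803) = -3.757029
  k3 = f(2.410000, -2.956377) = -3.659364
  k4 = f(2.680000, -3.918035) = -4.381065
  u ← -1.941979 + (0.54/6)·(k1 + 2k2 + 2k3 + k4) = -3.950167
u(2.68) ≈ -3.9502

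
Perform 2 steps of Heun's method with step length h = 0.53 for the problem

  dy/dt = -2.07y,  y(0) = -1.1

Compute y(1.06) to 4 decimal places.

Heun: k1 = f(t_n, y_n); k2 = f(t_n + h, y_n + h·k1); y_{n+1} = y_n + (h/2)·(k1 + k2).
t=0.000000, y=-1.100000:
  k1 = f(0.000000, -1.100000) = 2.277000
  k2 = f(0.530000, 0.106810) = -0.221097
  y ← -1.100000 + (0.53/2)·(2.277000 + (-0.221097)) = -0.555186
t=0.530000, y=-0.555186:
  k1 = f(0.530000, -0.555186) = 1.149234
  k2 = f(1.060000, 0.053909) = -0.111591
  y ← -0.555186 + (0.53/2)·(1.149234 + (-0.111591)) = -0.280210
y(1.06) ≈ -0.2802

-0.2802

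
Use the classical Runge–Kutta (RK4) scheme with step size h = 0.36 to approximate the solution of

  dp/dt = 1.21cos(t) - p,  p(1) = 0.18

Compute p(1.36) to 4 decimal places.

0.2605

RK4: k1 = f(t_n, p_n); k2 = f(t_n + h/2, p_n + (h/2)·k1); k3 = f(t_n + h/2, p_n + (h/2)·k2); k4 = f(t_n + h, p_n + h·k3); p_{n+1} = p_n + (h/6)·(k1 + 2k2 + 2k3 + k4).
t=1.000000, p=0.180000:
  k1 = f(1.000000, 0.180000) = 0.473766
  k2 = f(1.180000, 0.265278) = 0.195641
  k3 = f(1.180000, 0.215215) = 0.245704
  k4 = f(1.360000, 0.268453) = -0.015275
  p ← 0.180000 + (0.36/6)·(k1 + 2k2 + 2k3 + k4) = 0.260471
p(1.36) ≈ 0.2605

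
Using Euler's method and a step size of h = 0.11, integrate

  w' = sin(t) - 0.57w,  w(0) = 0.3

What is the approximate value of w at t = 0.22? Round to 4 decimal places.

Euler: w_{n+1} = w_n + h·f(t_n, w_n).
t=0.000000, w=0.300000: f=-0.171000 → w ← 0.300000 + 0.11·(-0.171000) = 0.281190
t=0.110000, w=0.281190: f=-0.050500 → w ← 0.281190 + 0.11·(-0.050500) = 0.275635
w(0.22) ≈ 0.2756

0.2756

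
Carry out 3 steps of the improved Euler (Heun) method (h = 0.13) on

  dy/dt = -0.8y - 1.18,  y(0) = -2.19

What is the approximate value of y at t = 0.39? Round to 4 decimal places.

Heun: k1 = f(t_n, y_n); k2 = f(t_n + h, y_n + h·k1); y_{n+1} = y_n + (h/2)·(k1 + k2).
t=0.000000, y=-2.190000:
  k1 = f(0.000000, -2.190000) = 0.572000
  k2 = f(0.130000, -2.115640) = 0.512512
  y ← -2.190000 + (0.13/2)·(0.572000 + 0.512512) = -2.119507
t=0.130000, y=-2.119507:
  k1 = f(0.130000, -2.119507) = 0.515605
  k2 = f(0.260000, -2.052478) = 0.461982
  y ← -2.119507 + (0.13/2)·(0.515605 + 0.461982) = -2.055964
t=0.260000, y=-2.055964:
  k1 = f(0.260000, -2.055964) = 0.464771
  k2 = f(0.390000, -1.995543) = 0.416435
  y ← -2.055964 + (0.13/2)·(0.464771 + 0.416435) = -1.998685
y(0.39) ≈ -1.9987

-1.9987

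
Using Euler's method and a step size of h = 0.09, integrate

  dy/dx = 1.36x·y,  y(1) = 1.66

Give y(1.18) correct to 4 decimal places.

2.1118

Euler: y_{n+1} = y_n + h·f(x_n, y_n).
x=1.000000, y=1.660000: f=2.257600 → y ← 1.660000 + 0.09·2.257600 = 1.863184
x=1.090000, y=1.863184: f=2.761984 → y ← 1.863184 + 0.09·2.761984 = 2.111763
y(1.18) ≈ 2.1118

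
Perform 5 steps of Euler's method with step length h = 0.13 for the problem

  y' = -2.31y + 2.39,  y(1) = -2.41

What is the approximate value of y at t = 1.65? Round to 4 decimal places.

Euler: y_{n+1} = y_n + h·f(t_n, y_n).
t=1.000000, y=-2.410000: f=7.957100 → y ← -2.410000 + 0.13·7.957100 = -1.375577
t=1.130000, y=-1.375577: f=5.567583 → y ← -1.375577 + 0.13·5.567583 = -0.651791
t=1.260000, y=-0.651791: f=3.895638 → y ← -0.651791 + 0.13·3.895638 = -0.145358
t=1.390000, y=-0.145358: f=2.725778 → y ← -0.145358 + 0.13·2.725778 = 0.208993
t=1.520000, y=0.208993: f=1.907227 → y ← 0.208993 + 0.13·1.907227 = 0.456932
y(1.65) ≈ 0.4569

0.4569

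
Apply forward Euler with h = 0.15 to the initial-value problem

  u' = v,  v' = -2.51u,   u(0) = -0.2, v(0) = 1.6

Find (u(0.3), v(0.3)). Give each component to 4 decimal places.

Euler on (u,v): u_{n+1} = u_n + h·u', v_{n+1} = v_n + h·v'.
0.000000: (-0.200000, 1.600000); f=(1.600000, 0.502000) → (0.040000, 1.675300)
0.150000: (0.040000, 1.675300); f=(1.675300, -0.100400) → (0.291295, 1.660240)
(u(0.3), v(0.3)) ≈ (0.2913, 1.6602)

0.2913, 1.6602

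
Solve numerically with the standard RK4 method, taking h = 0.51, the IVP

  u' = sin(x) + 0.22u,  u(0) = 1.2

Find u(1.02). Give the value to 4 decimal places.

2.0177

RK4: k1 = f(x_n, u_n); k2 = f(x_n + h/2, u_n + (h/2)·k1); k3 = f(x_n + h/2, u_n + (h/2)·k2); k4 = f(x_n + h, u_n + h·k3); u_{n+1} = u_n + (h/6)·(k1 + 2k2 + 2k3 + k4).
x=0.000000, u=1.200000:
  k1 = f(0.000000, 1.200000) = 0.264000
  k2 = f(0.255000, 1.267320) = 0.531056
  k3 = f(0.255000, 1.335419) = 0.546038
  k4 = f(0.510000, 1.478479) = 0.813443
  u ← 1.200000 + (0.51/6)·(k1 + 2k2 + 2k3 + k4) = 1.474689
x=0.510000, u=1.474689:
  k1 = f(0.510000, 1.474689) = 0.812609
  k2 = f(0.765000, 1.681904) = 1.062556
  k3 = f(0.765000, 1.745640) = 1.076578
  k4 = f(1.020000, 2.023743) = 1.297332
  u ← 1.474689 + (0.51/6)·(k1 + 2k2 + 2k3 + k4) = 2.017686
u(1.02) ≈ 2.0177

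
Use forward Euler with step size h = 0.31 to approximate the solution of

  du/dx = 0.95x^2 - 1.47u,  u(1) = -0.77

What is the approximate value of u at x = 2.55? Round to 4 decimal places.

Euler: u_{n+1} = u_n + h·f(x_n, u_n).
x=1.000000, u=-0.770000: f=2.081900 → u ← -0.770000 + 0.31·2.081900 = -0.124611
x=1.310000, u=-0.124611: f=1.813473 → u ← -0.124611 + 0.31·1.813473 = 0.437566
x=1.620000, u=0.437566: f=1.849958 → u ← 0.437566 + 0.31·1.849958 = 1.011053
x=1.930000, u=1.011053: f=2.052407 → u ← 1.011053 + 0.31·2.052407 = 1.647299
x=2.240000, u=1.647299: f=2.345190 → u ← 1.647299 + 0.31·2.345190 = 2.374308
u(2.55) ≈ 2.3743

2.3743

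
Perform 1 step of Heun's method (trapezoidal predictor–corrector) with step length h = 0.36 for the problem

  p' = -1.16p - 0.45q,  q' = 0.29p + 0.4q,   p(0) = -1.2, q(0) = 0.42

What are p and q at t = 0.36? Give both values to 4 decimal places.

-0.8521, 0.3731

Heun on (p,q): k1 = f(t_n, state_n); k2 = f(t_n + h, state_n + h·k1); state_{n+1} = state_n + (h/2)·(k1 + k2).
0.000000: (-1.200000, 0.420000)
  k1 = (1.203000, -0.180000)
  predictor → (-0.766920, 0.355200)
  k2 = (0.729787, -0.080327)
  → (-0.852098, 0.373141)
(p(0.36), q(0.36)) ≈ (-0.8521, 0.3731)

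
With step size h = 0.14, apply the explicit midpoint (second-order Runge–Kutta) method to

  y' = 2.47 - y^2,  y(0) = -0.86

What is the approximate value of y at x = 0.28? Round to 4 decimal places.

Midpoint: k1 = f(x_n, y_n); k2 = f(x_n + h/2, y_n + (h/2)·k1); y_{n+1} = y_n + h·k2.
x=0.000000, y=-0.860000:
  k1 = f(0.000000, -0.860000) = 1.730400
  k2 = f(0.070000, -0.738872) = 1.924068
  y ← -0.860000 + 0.14·1.924068 = -0.590630
x=0.140000, y=-0.590630:
  k1 = f(0.140000, -0.590630) = 2.121156
  k2 = f(0.210000, -0.442150) = 2.274504
  y ← -0.590630 + 0.14·2.274504 = -0.272200
y(0.28) ≈ -0.2722

-0.2722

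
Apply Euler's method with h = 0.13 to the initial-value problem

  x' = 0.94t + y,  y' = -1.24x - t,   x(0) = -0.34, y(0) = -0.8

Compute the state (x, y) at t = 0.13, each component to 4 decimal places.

Euler on (x,y): x_{n+1} = x_n + h·x', y_{n+1} = y_n + h·y'.
0.000000: (-0.340000, -0.800000); f=(-0.800000, 0.421600) → (-0.444000, -0.745192)
(x(0.13), y(0.13)) ≈ (-0.4440, -0.7452)

-0.4440, -0.7452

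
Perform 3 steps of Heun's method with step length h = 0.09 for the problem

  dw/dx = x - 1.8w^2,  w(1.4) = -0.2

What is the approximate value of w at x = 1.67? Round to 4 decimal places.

Heun: k1 = f(x_n, w_n); k2 = f(x_n + h, w_n + h·k1); w_{n+1} = w_n + (h/2)·(k1 + k2).
x=1.400000, w=-0.200000:
  k1 = f(1.400000, -0.200000) = 1.328000
  k2 = f(1.490000, -0.080480) = 1.478341
  w ← -0.200000 + (0.09/2)·(1.328000 + 1.478341) = -0.073715
x=1.490000, w=-0.073715:
  k1 = f(1.490000, -0.073715) = 1.480219
  k2 = f(1.580000, 0.059505) = 1.573626
  w ← -0.073715 + (0.09/2)·(1.480219 + 1.573626) = 0.063708
x=1.580000, w=0.063708:
  k1 = f(1.580000, 0.063708) = 1.572694
  k2 = f(1.670000, 0.205251) = 1.594170
  w ← 0.063708 + (0.09/2)·(1.572694 + 1.594170) = 0.206217
w(1.67) ≈ 0.2062

0.2062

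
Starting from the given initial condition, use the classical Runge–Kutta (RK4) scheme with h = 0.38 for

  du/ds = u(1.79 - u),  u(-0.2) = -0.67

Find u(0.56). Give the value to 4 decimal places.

RK4: k1 = f(s_n, u_n); k2 = f(s_n + h/2, u_n + (h/2)·k1); k3 = f(s_n + h/2, u_n + (h/2)·k2); k4 = f(s_n + h, u_n + h·k3); u_{n+1} = u_n + (h/6)·(k1 + 2k2 + 2k3 + k4).
s=-0.200000, u=-0.670000:
  k1 = f(-0.200000, -0.670000) = -1.648200
  k2 = f(-0.010000, -0.983158) = -2.726452
  k3 = f(-0.010000, -1.188026) = -3.537972
  k4 = f(0.180000, -2.014429) = -7.663755
  u ← -0.670000 + (0.38/6)·(k1 + 2k2 + 2k3 + k4) = -2.053251
s=0.180000, u=-2.053251:
  k1 = f(0.180000, -2.053251) = -7.891158
  k2 = f(0.370000, -3.552571) = -18.979863
  k3 = f(0.370000, -5.659425) = -42.159461
  k4 = f(0.560000, -18.073846) = -359.016093
  u ← -2.053251 + (0.38/6)·(k1 + 2k2 + 2k3 + k4) = -33.035024
u(0.56) ≈ -33.0350

-33.0350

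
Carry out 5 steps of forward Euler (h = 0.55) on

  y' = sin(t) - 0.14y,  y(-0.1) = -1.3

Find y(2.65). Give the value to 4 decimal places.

0.6540

Euler: y_{n+1} = y_n + h·f(t_n, y_n).
t=-0.100000, y=-1.300000: f=0.082167 → y ← -1.300000 + 0.55·0.082167 = -1.254808
t=0.450000, y=-1.254808: f=0.610639 → y ← -1.254808 + 0.55·0.610639 = -0.918957
t=1.000000, y=-0.918957: f=0.970125 → y ← -0.918957 + 0.55·0.970125 = -0.385388
t=1.550000, y=-0.385388: f=1.053738 → y ← -0.385388 + 0.55·1.053738 = 0.194168
t=2.100000, y=0.194168: f=0.836026 → y ← 0.194168 + 0.55·0.836026 = 0.653982
y(2.65) ≈ 0.6540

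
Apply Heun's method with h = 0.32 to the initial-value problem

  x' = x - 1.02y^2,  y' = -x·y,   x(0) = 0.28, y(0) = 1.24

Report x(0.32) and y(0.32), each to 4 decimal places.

Heun on (x,y): k1 = f(t_n, state_n); k2 = f(t_n + h, state_n + h·k1); state_{n+1} = state_n + (h/2)·(k1 + k2).
0.000000: (0.280000, 1.240000)
  k1 = (-1.288352, -0.347200)
  predictor → (-0.132273, 1.128896)
  k2 = (-1.432167, 0.149322)
  → (-0.155283, 1.208340)
(x(0.32), y(0.32)) ≈ (-0.1553, 1.2083)

-0.1553, 1.2083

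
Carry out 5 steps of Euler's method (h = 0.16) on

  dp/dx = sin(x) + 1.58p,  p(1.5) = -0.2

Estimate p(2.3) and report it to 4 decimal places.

0.6513

Euler: p_{n+1} = p_n + h·f(x_n, p_n).
x=1.500000, p=-0.200000: f=0.681495 → p ← -0.200000 + 0.16·0.681495 = -0.090961
x=1.660000, p=-0.090961: f=0.852306 → p ← -0.090961 + 0.16·0.852306 = 0.045408
x=1.820000, p=0.045408: f=1.040854 → p ← 0.045408 + 0.16·1.040854 = 0.211945
x=1.980000, p=0.211945: f=1.252311 → p ← 0.211945 + 0.16·1.252311 = 0.412314
x=2.140000, p=0.412314: f=1.493787 → p ← 0.412314 + 0.16·1.493787 = 0.651320
p(2.3) ≈ 0.6513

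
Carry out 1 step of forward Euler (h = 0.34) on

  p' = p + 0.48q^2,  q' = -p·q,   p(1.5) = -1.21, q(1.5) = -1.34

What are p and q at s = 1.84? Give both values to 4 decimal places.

Euler on (p,q): p_{n+1} = p_n + h·p', q_{n+1} = q_n + h·q'.
1.500000: (-1.210000, -1.340000); f=(-0.348112, -1.621400) → (-1.328358, -1.891276)
(p(1.84), q(1.84)) ≈ (-1.3284, -1.8913)

-1.3284, -1.8913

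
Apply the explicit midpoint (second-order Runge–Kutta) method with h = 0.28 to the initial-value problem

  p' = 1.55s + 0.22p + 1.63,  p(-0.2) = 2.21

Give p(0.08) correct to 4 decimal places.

Midpoint: k1 = f(s_n, p_n); k2 = f(s_n + h/2, p_n + (h/2)·k1); p_{n+1} = p_n + h·k2.
s=-0.200000, p=2.210000:
  k1 = f(-0.200000, 2.210000) = 1.806200
  k2 = f(-0.060000, 2.462868) = 2.078831
  p ← 2.210000 + 0.28·2.078831 = 2.792073
p(0.08) ≈ 2.7921

2.7921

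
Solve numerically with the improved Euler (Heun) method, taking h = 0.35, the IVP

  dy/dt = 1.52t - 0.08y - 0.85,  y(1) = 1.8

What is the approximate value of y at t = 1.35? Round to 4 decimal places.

2.0746

Heun: k1 = f(t_n, y_n); k2 = f(t_n + h, y_n + h·k1); y_{n+1} = y_n + (h/2)·(k1 + k2).
t=1.000000, y=1.800000:
  k1 = f(1.000000, 1.800000) = 0.526000
  k2 = f(1.350000, 1.984100) = 1.043272
  y ← 1.800000 + (0.35/2)·(0.526000 + 1.043272) = 2.074623
y(1.35) ≈ 2.0746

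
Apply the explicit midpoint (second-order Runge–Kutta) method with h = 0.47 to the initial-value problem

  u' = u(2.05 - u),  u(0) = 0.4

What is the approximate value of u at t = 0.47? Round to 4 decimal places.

0.7900

Midpoint: k1 = f(t_n, u_n); k2 = f(t_n + h/2, u_n + (h/2)·k1); u_{n+1} = u_n + h·k2.
t=0.000000, u=0.400000:
  k1 = f(0.000000, 0.400000) = 0.660000
  k2 = f(0.235000, 0.555100) = 0.829819
  u ← 0.400000 + 0.47·0.829819 = 0.790015
u(0.47) ≈ 0.7900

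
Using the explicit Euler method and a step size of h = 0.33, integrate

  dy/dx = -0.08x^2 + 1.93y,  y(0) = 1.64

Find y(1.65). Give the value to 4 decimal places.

19.1415

Euler: y_{n+1} = y_n + h·f(x_n, y_n).
x=0.000000, y=1.640000: f=3.165200 → y ← 1.640000 + 0.33·3.165200 = 2.684516
x=0.330000, y=2.684516: f=5.172404 → y ← 2.684516 + 0.33·5.172404 = 4.391409
x=0.660000, y=4.391409: f=8.440572 → y ← 4.391409 + 0.33·8.440572 = 7.176798
x=0.990000, y=7.176798: f=13.772812 → y ← 7.176798 + 0.33·13.772812 = 11.721826
x=1.320000, y=11.721826: f=22.483732 → y ← 11.721826 + 0.33·22.483732 = 19.141458
y(1.65) ≈ 19.1415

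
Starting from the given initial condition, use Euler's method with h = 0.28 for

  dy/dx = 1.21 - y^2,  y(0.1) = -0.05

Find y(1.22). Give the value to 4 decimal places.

0.9815

Euler: y_{n+1} = y_n + h·f(x_n, y_n).
x=0.100000, y=-0.050000: f=1.207500 → y ← -0.050000 + 0.28·1.207500 = 0.288100
x=0.380000, y=0.288100: f=1.126998 → y ← 0.288100 + 0.28·1.126998 = 0.603660
x=0.660000, y=0.603660: f=0.845595 → y ← 0.603660 + 0.28·0.845595 = 0.840426
x=0.940000, y=0.840426: f=0.503684 → y ← 0.840426 + 0.28·0.503684 = 0.981458
y(1.22) ≈ 0.9815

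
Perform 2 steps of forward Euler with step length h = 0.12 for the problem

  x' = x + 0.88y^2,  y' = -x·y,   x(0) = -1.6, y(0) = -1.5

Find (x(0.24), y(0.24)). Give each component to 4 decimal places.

Euler on (x,y): x_{n+1} = x_n + h·x', y_{n+1} = y_n + h·y'.
0.000000: (-1.600000, -1.500000); f=(0.380000, -2.400000) → (-1.554400, -1.788000)
0.120000: (-1.554400, -1.788000); f=(1.258911, -2.779267) → (-1.403331, -2.121512)
(x(0.24), y(0.24)) ≈ (-1.4033, -2.1215)

-1.4033, -2.1215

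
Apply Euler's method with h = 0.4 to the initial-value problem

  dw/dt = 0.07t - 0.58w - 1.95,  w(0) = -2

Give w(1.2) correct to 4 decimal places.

Euler: w_{n+1} = w_n + h·f(t_n, w_n).
t=0.000000, w=-2.000000: f=-0.790000 → w ← -2.000000 + 0.4·(-0.790000) = -2.316000
t=0.400000, w=-2.316000: f=-0.578720 → w ← -2.316000 + 0.4·(-0.578720) = -2.547488
t=0.800000, w=-2.547488: f=-0.416457 → w ← -2.547488 + 0.4·(-0.416457) = -2.714071
w(1.2) ≈ -2.7141

-2.7141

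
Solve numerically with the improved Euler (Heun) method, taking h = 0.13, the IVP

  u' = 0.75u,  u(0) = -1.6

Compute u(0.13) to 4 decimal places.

-1.7636

Heun: k1 = f(t_n, u_n); k2 = f(t_n + h, u_n + h·k1); u_{n+1} = u_n + (h/2)·(k1 + k2).
t=0.000000, u=-1.600000:
  k1 = f(0.000000, -1.600000) = -1.200000
  k2 = f(0.130000, -1.756000) = -1.317000
  u ← -1.600000 + (0.13/2)·(-1.200000 + (-1.317000)) = -1.763605
u(0.13) ≈ -1.7636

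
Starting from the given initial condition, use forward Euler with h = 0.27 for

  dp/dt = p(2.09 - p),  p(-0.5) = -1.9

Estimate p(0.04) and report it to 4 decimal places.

Euler: p_{n+1} = p_n + h·f(t_n, p_n).
t=-0.500000, p=-1.900000: f=-7.581000 → p ← -1.900000 + 0.27·(-7.581000) = -3.946870
t=-0.230000, p=-3.946870: f=-23.826741 → p ← -3.946870 + 0.27·(-23.826741) = -10.380090
p(0.04) ≈ -10.3801

-10.3801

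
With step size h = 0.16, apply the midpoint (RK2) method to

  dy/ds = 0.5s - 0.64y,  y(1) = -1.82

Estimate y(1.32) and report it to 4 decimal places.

-1.3148

Midpoint: k1 = f(s_n, y_n); k2 = f(s_n + h/2, y_n + (h/2)·k1); y_{n+1} = y_n + h·k2.
s=1.000000, y=-1.820000:
  k1 = f(1.000000, -1.820000) = 1.664800
  k2 = f(1.080000, -1.686816) = 1.619562
  y ← -1.820000 + 0.16·1.619562 = -1.560870
s=1.160000, y=-1.560870:
  k1 = f(1.160000, -1.560870) = 1.578957
  k2 = f(1.240000, -1.434553) = 1.538114
  y ← -1.560870 + 0.16·1.538114 = -1.314772
y(1.32) ≈ -1.3148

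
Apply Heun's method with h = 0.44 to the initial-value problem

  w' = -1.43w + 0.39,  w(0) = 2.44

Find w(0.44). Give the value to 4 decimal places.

Heun: k1 = f(x_n, w_n); k2 = f(x_n + h, w_n + h·k1); w_{n+1} = w_n + (h/2)·(k1 + k2).
x=0.000000, w=2.440000:
  k1 = f(0.000000, 2.440000) = -3.099200
  k2 = f(0.440000, 1.076352) = -1.149183
  w ← 2.440000 + (0.44/2)·(-3.099200 + (-1.149183)) = 1.505356
w(0.44) ≈ 1.5054

1.5054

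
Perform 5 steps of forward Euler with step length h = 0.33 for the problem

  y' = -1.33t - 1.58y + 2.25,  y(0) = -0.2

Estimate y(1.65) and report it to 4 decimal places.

Euler: y_{n+1} = y_n + h·f(t_n, y_n).
t=0.000000, y=-0.200000: f=2.566000 → y ← -0.200000 + 0.33·2.566000 = 0.646780
t=0.330000, y=0.646780: f=0.789188 → y ← 0.646780 + 0.33·0.789188 = 0.907212
t=0.660000, y=0.907212: f=-0.061195 → y ← 0.907212 + 0.33·(-0.061195) = 0.887018
t=0.990000, y=0.887018: f=-0.468188 → y ← 0.887018 + 0.33·(-0.468188) = 0.732516
t=1.320000, y=0.732516: f=-0.662975 → y ← 0.732516 + 0.33·(-0.662975) = 0.513734
y(1.65) ≈ 0.5137

0.5137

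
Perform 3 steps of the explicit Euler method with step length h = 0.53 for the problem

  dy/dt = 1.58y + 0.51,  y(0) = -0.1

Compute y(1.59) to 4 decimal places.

Euler: y_{n+1} = y_n + h·f(t_n, y_n).
t=0.000000, y=-0.100000: f=0.352000 → y ← -0.100000 + 0.53·0.352000 = 0.086560
t=0.530000, y=0.086560: f=0.646765 → y ← 0.086560 + 0.53·0.646765 = 0.429345
t=1.060000, y=0.429345: f=1.188366 → y ← 0.429345 + 0.53·1.188366 = 1.059179
y(1.59) ≈ 1.0592

1.0592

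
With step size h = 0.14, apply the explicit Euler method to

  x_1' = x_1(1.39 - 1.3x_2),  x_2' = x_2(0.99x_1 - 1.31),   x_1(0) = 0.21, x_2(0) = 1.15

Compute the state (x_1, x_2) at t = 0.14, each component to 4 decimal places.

Euler on (x_1,x_2): x_1_{n+1} = x_1_n + h·x_1', x_2_{n+1} = x_2_n + h·x_2'.
0.000000: (0.210000, 1.150000); f=(-0.022050, -1.267415) → (0.206913, 0.972562)
(x_1(0.14), x_2(0.14)) ≈ (0.2069, 0.9726)

0.2069, 0.9726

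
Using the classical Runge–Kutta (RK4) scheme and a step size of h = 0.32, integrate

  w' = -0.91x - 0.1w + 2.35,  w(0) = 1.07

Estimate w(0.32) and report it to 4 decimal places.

RK4: k1 = f(x_n, w_n); k2 = f(x_n + h/2, w_n + (h/2)·k1); k3 = f(x_n + h/2, w_n + (h/2)·k2); k4 = f(x_n + h, w_n + h·k3); w_{n+1} = w_n + (h/6)·(k1 + 2k2 + 2k3 + k4).
x=0.000000, w=1.070000:
  k1 = f(0.000000, 1.070000) = 2.243000
  k2 = f(0.160000, 1.428880) = 2.061512
  k3 = f(0.160000, 1.399842) = 2.064416
  k4 = f(0.320000, 1.730613) = 1.885739
  w ← 1.070000 + (0.32/6)·(k1 + 2k2 + 2k3 + k4) = 1.730298
w(0.32) ≈ 1.7303

1.7303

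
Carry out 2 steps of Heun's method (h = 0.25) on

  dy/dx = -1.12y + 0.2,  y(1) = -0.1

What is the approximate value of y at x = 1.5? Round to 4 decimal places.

0.0180

Heun: k1 = f(x_n, y_n); k2 = f(x_n + h, y_n + h·k1); y_{n+1} = y_n + (h/2)·(k1 + k2).
x=1.000000, y=-0.100000:
  k1 = f(1.000000, -0.100000) = 0.312000
  k2 = f(1.250000, -0.022000) = 0.224640
  y ← -0.100000 + (0.25/2)·(0.312000 + 0.224640) = -0.032920
x=1.250000, y=-0.032920:
  k1 = f(1.250000, -0.032920) = 0.236870
  k2 = f(1.500000, 0.026298) = 0.170547
  y ← -0.032920 + (0.25/2)·(0.236870 + 0.170547) = 0.018007
y(1.5) ≈ 0.0180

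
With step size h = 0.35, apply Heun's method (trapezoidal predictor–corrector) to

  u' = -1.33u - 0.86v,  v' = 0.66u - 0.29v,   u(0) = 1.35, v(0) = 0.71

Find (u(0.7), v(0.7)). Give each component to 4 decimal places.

0.2248, 0.8407

Heun on (u,v): k1 = f(t_n, state_n); k2 = f(t_n + h, state_n + h·k1); state_{n+1} = state_n + (h/2)·(k1 + k2).
0.000000: (1.350000, 0.710000)
  k1 = (-2.406100, 0.685100)
  predictor → (0.507865, 0.949785)
  k2 = (-1.492276, 0.059753)
  → (0.667784, 0.840349)
0.350000: (0.667784, 0.840349)
  k1 = (-1.610854, 0.197036)
  predictor → (0.103986, 0.909312)
  k2 = (-0.920309, -0.195070)
  → (0.224831, 0.840693)
(u(0.7), v(0.7)) ≈ (0.2248, 0.8407)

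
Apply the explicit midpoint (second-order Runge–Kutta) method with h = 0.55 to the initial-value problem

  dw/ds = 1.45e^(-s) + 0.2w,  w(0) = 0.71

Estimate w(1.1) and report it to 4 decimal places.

1.9842

Midpoint: k1 = f(s_n, w_n); k2 = f(s_n + h/2, w_n + (h/2)·k1); w_{n+1} = w_n + h·k2.
s=0.000000, w=0.710000:
  k1 = f(0.000000, 0.710000) = 1.592000
  k2 = f(0.275000, 1.147800) = 1.330940
  w ← 0.710000 + 0.55·1.330940 = 1.442017
s=0.550000, w=1.442017:
  k1 = f(0.550000, 1.442017) = 1.124981
  k2 = f(0.825000, 1.751386) = 0.985718
  w ← 1.442017 + 0.55·0.985718 = 1.984162
w(1.1) ≈ 1.9842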